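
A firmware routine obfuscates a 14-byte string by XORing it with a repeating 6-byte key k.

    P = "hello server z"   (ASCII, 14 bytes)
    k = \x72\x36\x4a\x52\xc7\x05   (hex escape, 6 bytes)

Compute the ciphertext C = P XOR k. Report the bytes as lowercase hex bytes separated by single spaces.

1a 53 26 3e a8 25 01 53 38 24 a2 77 52 4c

The 6-byte key repeats, so the effective keystream is 72 36 4a 52 c7 05 72 36 4a 52 c7 05 72 36.
byte 0: 68 ^ 72 = 1a
byte 1: 65 ^ 36 = 53
byte 2: 6c ^ 4a = 26
byte 3: 6c ^ 52 = 3e
byte 4: 6f ^ c7 = a8
byte 5: 20 ^ 05 = 25
byte 6: 73 ^ 72 = 01
byte 7: 65 ^ 36 = 53
byte 8: 72 ^ 4a = 38
byte 9: 76 ^ 52 = 24
byte 10: 65 ^ c7 = a2
byte 11: 72 ^ 05 = 77
byte 12: 20 ^ 72 = 52
byte 13: 7a ^ 36 = 4c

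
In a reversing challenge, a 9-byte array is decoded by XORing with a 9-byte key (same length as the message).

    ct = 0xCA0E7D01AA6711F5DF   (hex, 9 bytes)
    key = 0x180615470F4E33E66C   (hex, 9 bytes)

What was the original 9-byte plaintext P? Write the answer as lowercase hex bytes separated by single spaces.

d2 08 68 46 a5 29 22 13 b3

XOR is its own inverse, so applying the key byte-wise gives the result directly.
11001010 xor 00011000 = 11010010
00001110 xor 00000110 = 00001000
01111101 xor 00010101 = 01101000
00000001 xor 01000111 = 01000110
10101010 xor 00001111 = 10100101
01100111 xor 01001110 = 00101001
00010001 xor 00110011 = 00100010
11110101 xor 11100110 = 00010011
11011111 xor 01101100 = 10110011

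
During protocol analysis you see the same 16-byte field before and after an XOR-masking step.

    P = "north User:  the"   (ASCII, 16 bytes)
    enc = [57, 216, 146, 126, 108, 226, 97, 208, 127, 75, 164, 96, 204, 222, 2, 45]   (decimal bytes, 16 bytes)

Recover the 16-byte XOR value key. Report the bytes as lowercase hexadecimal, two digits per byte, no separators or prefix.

57b7e00a04c234a31a399e40ecaa6a48

Since enc = P ⊕ key, XORing both sides with P gives key = P ⊕ enc.
byte 0: 6e xor 39 = 57
byte 1: 6f xor d8 = b7
byte 2: 72 xor 92 = e0
byte 3: 74 xor 7e = 0a
byte 4: 68 xor 6c = 04
byte 5: 20 xor e2 = c2
byte 6: 55 xor 61 = 34
byte 7: 73 xor d0 = a3
byte 8: 65 xor 7f = 1a
byte 9: 72 xor 4b = 39
byte 10: 3a xor a4 = 9e
byte 11: 20 xor 60 = 40
byte 12: 20 xor cc = ec
byte 13: 74 xor de = aa
byte 14: 68 xor 02 = 6a
byte 15: 65 xor 2d = 48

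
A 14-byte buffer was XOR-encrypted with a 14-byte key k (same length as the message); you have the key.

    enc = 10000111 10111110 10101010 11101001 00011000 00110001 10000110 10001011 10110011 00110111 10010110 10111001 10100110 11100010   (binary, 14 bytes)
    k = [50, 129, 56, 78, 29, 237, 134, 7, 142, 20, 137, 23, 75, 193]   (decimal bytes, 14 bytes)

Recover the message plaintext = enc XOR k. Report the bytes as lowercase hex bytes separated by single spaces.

XOR is its own inverse, so applying the key byte-wise gives the result directly.
byte 0: 10000111 XOR 00110010 = 10110101
byte 1: 10111110 XOR 10000001 = 00111111
byte 2: 10101010 XOR 00111000 = 10010010
byte 3: 11101001 XOR 01001110 = 10100111
byte 4: 00011000 XOR 00011101 = 00000101
byte 5: 00110001 XOR 11101101 = 11011100
byte 6: 10000110 XOR 10000110 = 00000000
byte 7: 10001011 XOR 00000111 = 10001100
byte 8: 10110011 XOR 10001110 = 00111101
byte 9: 00110111 XOR 00010100 = 00100011
byte 10: 10010110 XOR 10001001 = 00011111
byte 11: 10111001 XOR 00010111 = 10101110
byte 12: 10100110 XOR 01001011 = 11101101
byte 13: 11100010 XOR 11000001 = 00100011

b5 3f 92 a7 05 dc 00 8c 3d 23 1f ae ed 23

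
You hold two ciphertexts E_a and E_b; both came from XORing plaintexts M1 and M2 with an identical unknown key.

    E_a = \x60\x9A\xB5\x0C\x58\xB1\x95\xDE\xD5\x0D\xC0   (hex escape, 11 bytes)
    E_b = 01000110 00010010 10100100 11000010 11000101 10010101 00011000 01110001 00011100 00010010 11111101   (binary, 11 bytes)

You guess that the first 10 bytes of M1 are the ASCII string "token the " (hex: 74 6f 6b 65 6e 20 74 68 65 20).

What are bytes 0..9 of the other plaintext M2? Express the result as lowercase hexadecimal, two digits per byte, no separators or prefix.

First, E_a ⊕ E_b = (M1 ⊕ K) ⊕ (M2 ⊕ K) = M1 ⊕ M2, so the key drops out. Then M2 = (M1 ⊕ M2) ⊕ M1 over the first 10 bytes.
byte 0: (60 ⊕ 46) ⊕ 74 = 26 ⊕ 74 = 52
byte 1: (9a ⊕ 12) ⊕ 6f = 88 ⊕ 6f = e7
byte 2: (b5 ⊕ a4) ⊕ 6b = 11 ⊕ 6b = 7a
byte 3: (0c ⊕ c2) ⊕ 65 = ce ⊕ 65 = ab
byte 4: (58 ⊕ c5) ⊕ 6e = 9d ⊕ 6e = f3
byte 5: (b1 ⊕ 95) ⊕ 20 = 24 ⊕ 20 = 04
byte 6: (95 ⊕ 18) ⊕ 74 = 8d ⊕ 74 = f9
byte 7: (de ⊕ 71) ⊕ 68 = af ⊕ 68 = c7
byte 8: (d5 ⊕ 1c) ⊕ 65 = c9 ⊕ 65 = ac
byte 9: (0d ⊕ 12) ⊕ 20 = 1f ⊕ 20 = 3f

52e77aabf304f9c7ac3f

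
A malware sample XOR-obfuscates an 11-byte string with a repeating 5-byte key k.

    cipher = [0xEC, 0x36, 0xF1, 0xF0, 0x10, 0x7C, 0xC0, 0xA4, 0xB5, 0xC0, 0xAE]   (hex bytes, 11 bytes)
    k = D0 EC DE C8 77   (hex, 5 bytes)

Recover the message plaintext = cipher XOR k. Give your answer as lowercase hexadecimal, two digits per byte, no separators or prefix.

The 5-byte key repeats, so the effective keystream is d0 ec de c8 77 d0 ec de c8 77 d0.
byte 0: ec XOR d0 = 3c
byte 1: 36 XOR ec = da
byte 2: f1 XOR de = 2f
byte 3: f0 XOR c8 = 38
byte 4: 10 XOR 77 = 67
byte 5: 7c XOR d0 = ac
byte 6: c0 XOR ec = 2c
byte 7: a4 XOR de = 7a
byte 8: b5 XOR c8 = 7d
byte 9: c0 XOR 77 = b7
byte 10: ae XOR d0 = 7e

3cda2f3867ac2c7a7db77e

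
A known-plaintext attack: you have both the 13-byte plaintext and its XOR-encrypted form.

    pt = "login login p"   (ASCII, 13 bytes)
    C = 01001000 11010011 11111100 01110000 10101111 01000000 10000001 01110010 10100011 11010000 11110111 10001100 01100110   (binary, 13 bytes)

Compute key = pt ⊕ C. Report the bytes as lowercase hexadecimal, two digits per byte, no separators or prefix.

Since C = pt ⊕ key, XORing both sides with pt gives key = pt ⊕ C.
byte 0: 6c ⊕ 48 = 24
byte 1: 6f ⊕ d3 = bc
byte 2: 67 ⊕ fc = 9b
byte 3: 69 ⊕ 70 = 19
byte 4: 6e ⊕ af = c1
byte 5: 20 ⊕ 40 = 60
byte 6: 6c ⊕ 81 = ed
byte 7: 6f ⊕ 72 = 1d
byte 8: 67 ⊕ a3 = c4
byte 9: 69 ⊕ d0 = b9
byte 10: 6e ⊕ f7 = 99
byte 11: 20 ⊕ 8c = ac
byte 12: 70 ⊕ 66 = 16

24bc9b19c160ed1dc4b999ac16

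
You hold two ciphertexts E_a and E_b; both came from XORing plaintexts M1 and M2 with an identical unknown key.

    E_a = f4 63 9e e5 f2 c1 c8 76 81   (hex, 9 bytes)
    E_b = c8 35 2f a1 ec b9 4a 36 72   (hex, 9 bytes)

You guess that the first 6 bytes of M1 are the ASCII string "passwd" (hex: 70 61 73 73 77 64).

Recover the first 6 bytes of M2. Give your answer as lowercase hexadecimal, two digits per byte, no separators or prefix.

4c37c237691c

First, E_a ⊕ E_b = (M1 ⊕ K) ⊕ (M2 ⊕ K) = M1 ⊕ M2, so the key drops out. Then M2 = (M1 ⊕ M2) ⊕ M1 over the first 6 bytes.
byte 0: (f4 ⊕ c8) ⊕ 70 = 3c ⊕ 70 = 4c
byte 1: (63 ⊕ 35) ⊕ 61 = 56 ⊕ 61 = 37
byte 2: (9e ⊕ 2f) ⊕ 73 = b1 ⊕ 73 = c2
byte 3: (e5 ⊕ a1) ⊕ 73 = 44 ⊕ 73 = 37
byte 4: (f2 ⊕ ec) ⊕ 77 = 1e ⊕ 77 = 69
byte 5: (c1 ⊕ b9) ⊕ 64 = 78 ⊕ 64 = 1c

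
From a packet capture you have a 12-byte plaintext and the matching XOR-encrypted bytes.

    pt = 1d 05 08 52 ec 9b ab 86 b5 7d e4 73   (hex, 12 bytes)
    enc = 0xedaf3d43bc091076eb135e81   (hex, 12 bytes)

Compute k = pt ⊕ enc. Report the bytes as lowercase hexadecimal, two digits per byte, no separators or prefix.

f0aa35115092bbf05e6ebaf2

Since enc = pt ⊕ k, XORing both sides with pt gives k = pt ⊕ enc.
byte 0: 00011101 ^ 11101101 = 11110000
byte 1: 00000101 ^ 10101111 = 10101010
byte 2: 00001000 ^ 00111101 = 00110101
byte 3: 01010010 ^ 01000011 = 00010001
byte 4: 11101100 ^ 10111100 = 01010000
byte 5: 10011011 ^ 00001001 = 10010010
byte 6: 10101011 ^ 00010000 = 10111011
byte 7: 10000110 ^ 01110110 = 11110000
byte 8: 10110101 ^ 11101011 = 01011110
byte 9: 01111101 ^ 00010011 = 01101110
byte 10: 11100100 ^ 01011110 = 10111010
byte 11: 01110011 ^ 10000001 = 11110010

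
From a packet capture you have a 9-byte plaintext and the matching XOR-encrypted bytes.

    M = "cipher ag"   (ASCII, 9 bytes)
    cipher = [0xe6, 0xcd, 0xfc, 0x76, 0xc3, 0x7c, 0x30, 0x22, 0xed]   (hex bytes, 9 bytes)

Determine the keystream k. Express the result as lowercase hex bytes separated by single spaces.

85 a4 8c 1e a6 0e 10 43 8a

Since cipher = M ⊕ k, XORing both sides with M gives k = M ⊕ cipher.
63 xor e6 = 85
69 xor cd = a4
70 xor fc = 8c
68 xor 76 = 1e
65 xor c3 = a6
72 xor 7c = 0e
20 xor 30 = 10
61 xor 22 = 43
67 xor ed = 8a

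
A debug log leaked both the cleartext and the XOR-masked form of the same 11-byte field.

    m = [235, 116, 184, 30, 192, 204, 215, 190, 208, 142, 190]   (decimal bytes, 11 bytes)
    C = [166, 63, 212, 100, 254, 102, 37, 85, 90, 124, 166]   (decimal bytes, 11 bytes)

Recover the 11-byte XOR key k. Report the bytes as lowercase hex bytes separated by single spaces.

4d 4b 6c 7a 3e aa f2 eb 8a f2 18

Since C = m ⊕ k, XORing both sides with m gives k = m ⊕ C.
byte 0: eb ⊕ a6 = 4d
byte 1: 74 ⊕ 3f = 4b
byte 2: b8 ⊕ d4 = 6c
byte 3: 1e ⊕ 64 = 7a
byte 4: c0 ⊕ fe = 3e
byte 5: cc ⊕ 66 = aa
byte 6: d7 ⊕ 25 = f2
byte 7: be ⊕ 55 = eb
byte 8: d0 ⊕ 5a = 8a
byte 9: 8e ⊕ 7c = f2
byte 10: be ⊕ a6 = 18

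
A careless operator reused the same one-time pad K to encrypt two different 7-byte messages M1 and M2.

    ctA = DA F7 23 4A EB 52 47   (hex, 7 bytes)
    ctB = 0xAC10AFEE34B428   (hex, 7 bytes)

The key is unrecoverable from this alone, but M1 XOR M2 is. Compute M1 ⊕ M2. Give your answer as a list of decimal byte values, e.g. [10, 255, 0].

[118, 231, 140, 164, 223, 230, 111]

ctA ⊕ ctB = (M1 ⊕ K) ⊕ (M2 ⊕ K) = M1 ⊕ M2 — the shared key cancels under XOR.
da ^ ac = 76
f7 ^ 10 = e7
23 ^ af = 8c
4a ^ ee = a4
eb ^ 34 = df
52 ^ b4 = e6
47 ^ 28 = 6f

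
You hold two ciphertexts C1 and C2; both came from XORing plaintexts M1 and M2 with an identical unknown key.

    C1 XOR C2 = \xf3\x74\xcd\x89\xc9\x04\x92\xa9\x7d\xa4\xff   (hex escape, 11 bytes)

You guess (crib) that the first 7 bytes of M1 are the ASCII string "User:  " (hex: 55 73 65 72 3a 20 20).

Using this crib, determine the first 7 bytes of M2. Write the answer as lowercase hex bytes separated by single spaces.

a6 07 a8 fb f3 24 b2

Since C1 ⊕ C2 = M1 ⊕ M2, XORing with the guessed M1 bytes yields the corresponding M2 bytes: M2 = (C1 ⊕ C2) ⊕ M1.
f3 xor 55 = a6
74 xor 73 = 07
cd xor 65 = a8
89 xor 72 = fb
c9 xor 3a = f3
04 xor 20 = 24
92 xor 20 = b2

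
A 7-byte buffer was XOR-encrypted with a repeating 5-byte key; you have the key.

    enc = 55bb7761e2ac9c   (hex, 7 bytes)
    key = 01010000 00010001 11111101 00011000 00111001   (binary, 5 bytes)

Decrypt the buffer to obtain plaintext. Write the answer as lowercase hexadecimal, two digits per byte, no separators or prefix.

05aa8a79dbfc8d

The 5-byte key repeats, so the effective keystream is 50 11 fd 18 39 50 11.
byte 0: 55 ^ 50 = 05
byte 1: bb ^ 11 = aa
byte 2: 77 ^ fd = 8a
byte 3: 61 ^ 18 = 79
byte 4: e2 ^ 39 = db
byte 5: ac ^ 50 = fc
byte 6: 9c ^ 11 = 8d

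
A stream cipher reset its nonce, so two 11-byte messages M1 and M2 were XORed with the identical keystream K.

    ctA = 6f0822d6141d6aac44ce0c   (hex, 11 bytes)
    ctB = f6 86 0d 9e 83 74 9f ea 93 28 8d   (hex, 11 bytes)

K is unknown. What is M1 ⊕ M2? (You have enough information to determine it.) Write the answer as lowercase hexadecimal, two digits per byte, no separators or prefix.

998e2f489769f546d7e681

ctA ⊕ ctB = (M1 ⊕ K) ⊕ (M2 ⊕ K) = M1 ⊕ M2 — the shared key cancels under XOR.
111 xor 246 = 153
  8 xor 134 = 142
 34 xor  13 =  47
214 xor 158 =  72
 20 xor 131 = 151
 29 xor 116 = 105
106 xor 159 = 245
172 xor 234 =  70
 68 xor 147 = 215
206 xor  40 = 230
 12 xor 141 = 129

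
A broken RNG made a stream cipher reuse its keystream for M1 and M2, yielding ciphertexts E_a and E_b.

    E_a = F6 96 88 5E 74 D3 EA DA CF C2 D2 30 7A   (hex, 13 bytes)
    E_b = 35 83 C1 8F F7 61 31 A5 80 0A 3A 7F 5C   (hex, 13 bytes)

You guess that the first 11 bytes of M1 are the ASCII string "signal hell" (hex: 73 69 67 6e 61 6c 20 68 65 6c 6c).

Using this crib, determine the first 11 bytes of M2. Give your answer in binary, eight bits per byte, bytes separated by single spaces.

First, E_a ⊕ E_b = (M1 ⊕ K) ⊕ (M2 ⊕ K) = M1 ⊕ M2, so the key drops out. Then M2 = (M1 ⊕ M2) ⊕ M1 over the first 11 bytes.
byte 0: (f6 xor 35) xor 73 = c3 xor 73 = b0
byte 1: (96 xor 83) xor 69 = 15 xor 69 = 7c
byte 2: (88 xor c1) xor 67 = 49 xor 67 = 2e
byte 3: (5e xor 8f) xor 6e = d1 xor 6e = bf
byte 4: (74 xor f7) xor 61 = 83 xor 61 = e2
byte 5: (d3 xor 61) xor 6c = b2 xor 6c = de
byte 6: (ea xor 31) xor 20 = db xor 20 = fb
byte 7: (da xor a5) xor 68 = 7f xor 68 = 17
byte 8: (cf xor 80) xor 65 = 4f xor 65 = 2a
byte 9: (c2 xor 0a) xor 6c = c8 xor 6c = a4
byte 10: (d2 xor 3a) xor 6c = e8 xor 6c = 84

10110000 01111100 00101110 10111111 11100010 11011110 11111011 00010111 00101010 10100100 10000100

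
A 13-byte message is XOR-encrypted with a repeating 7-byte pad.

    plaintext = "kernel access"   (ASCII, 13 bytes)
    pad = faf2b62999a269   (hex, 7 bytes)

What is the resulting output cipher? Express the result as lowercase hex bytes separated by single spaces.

The 7-byte key repeats, so the effective keystream is fa f2 b6 29 99 a2 69 fa f2 b6 29 99 a2.
byte 0: 01101011 xor 11111010 = 10010001
byte 1: 01100101 xor 11110010 = 10010111
byte 2: 01110010 xor 10110110 = 11000100
byte 3: 01101110 xor 00101001 = 01000111
byte 4: 01100101 xor 10011001 = 11111100
byte 5: 01101100 xor 10100010 = 11001110
byte 6: 00100000 xor 01101001 = 01001001
byte 7: 01100001 xor 11111010 = 10011011
byte 8: 01100011 xor 11110010 = 10010001
byte 9: 01100011 xor 10110110 = 11010101
byte 10: 01100101 xor 00101001 = 01001100
byte 11: 01110011 xor 10011001 = 11101010
byte 12: 01110011 xor 10100010 = 11010001

91 97 c4 47 fc ce 49 9b 91 d5 4c ea d1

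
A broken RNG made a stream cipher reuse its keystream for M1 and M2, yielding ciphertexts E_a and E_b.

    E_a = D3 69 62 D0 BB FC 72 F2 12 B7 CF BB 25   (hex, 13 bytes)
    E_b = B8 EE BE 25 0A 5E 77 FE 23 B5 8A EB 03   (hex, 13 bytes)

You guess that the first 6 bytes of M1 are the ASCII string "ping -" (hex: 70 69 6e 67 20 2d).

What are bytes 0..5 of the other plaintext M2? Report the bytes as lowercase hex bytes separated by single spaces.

1b ee b2 92 91 8f

First, E_a ⊕ E_b = (M1 ⊕ K) ⊕ (M2 ⊕ K) = M1 ⊕ M2, so the key drops out. Then M2 = (M1 ⊕ M2) ⊕ M1 over the first 6 bytes.
byte 0: (d3 ^ b8) ^ 70 = 6b ^ 70 = 1b
byte 1: (69 ^ ee) ^ 69 = 87 ^ 69 = ee
byte 2: (62 ^ be) ^ 6e = dc ^ 6e = b2
byte 3: (d0 ^ 25) ^ 67 = f5 ^ 67 = 92
byte 4: (bb ^ 0a) ^ 20 = b1 ^ 20 = 91
byte 5: (fc ^ 5e) ^ 2d = a2 ^ 2d = 8f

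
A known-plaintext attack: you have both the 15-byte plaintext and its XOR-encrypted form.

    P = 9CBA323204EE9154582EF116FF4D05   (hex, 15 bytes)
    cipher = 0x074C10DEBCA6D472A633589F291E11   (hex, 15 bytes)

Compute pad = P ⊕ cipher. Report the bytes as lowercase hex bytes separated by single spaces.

9b f6 22 ec b8 48 45 26 fe 1d a9 89 d6 53 14

Since cipher = P ⊕ pad, XORing both sides with P gives pad = P ⊕ cipher.
9c ⊕ 07 = 9b
ba ⊕ 4c = f6
32 ⊕ 10 = 22
32 ⊕ de = ec
04 ⊕ bc = b8
ee ⊕ a6 = 48
91 ⊕ d4 = 45
54 ⊕ 72 = 26
58 ⊕ a6 = fe
2e ⊕ 33 = 1d
f1 ⊕ 58 = a9
16 ⊕ 9f = 89
ff ⊕ 29 = d6
4d ⊕ 1e = 53
05 ⊕ 11 = 14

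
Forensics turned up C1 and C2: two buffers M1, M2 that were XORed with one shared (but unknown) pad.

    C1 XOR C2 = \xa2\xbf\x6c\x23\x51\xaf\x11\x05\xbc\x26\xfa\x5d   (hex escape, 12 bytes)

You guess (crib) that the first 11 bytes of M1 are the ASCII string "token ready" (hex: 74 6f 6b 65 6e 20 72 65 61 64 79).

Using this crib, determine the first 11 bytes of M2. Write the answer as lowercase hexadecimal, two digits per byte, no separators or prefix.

d6d007463f8f6360dd4283

Since C1 ⊕ C2 = M1 ⊕ M2, XORing with the guessed M1 bytes yields the corresponding M2 bytes: M2 = (C1 ⊕ C2) ⊕ M1.
byte 0: a2 XOR 74 = d6
byte 1: bf XOR 6f = d0
byte 2: 6c XOR 6b = 07
byte 3: 23 XOR 65 = 46
byte 4: 51 XOR 6e = 3f
byte 5: af XOR 20 = 8f
byte 6: 11 XOR 72 = 63
byte 7: 05 XOR 65 = 60
byte 8: bc XOR 61 = dd
byte 9: 26 XOR 64 = 42
byte 10: fa XOR 79 = 83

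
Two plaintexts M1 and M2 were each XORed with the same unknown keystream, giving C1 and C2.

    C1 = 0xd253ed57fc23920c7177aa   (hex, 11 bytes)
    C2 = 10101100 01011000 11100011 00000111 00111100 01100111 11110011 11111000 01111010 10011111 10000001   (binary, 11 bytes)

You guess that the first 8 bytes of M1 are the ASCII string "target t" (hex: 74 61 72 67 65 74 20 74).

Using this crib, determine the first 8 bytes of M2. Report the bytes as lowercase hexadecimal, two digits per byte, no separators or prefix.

First, C1 ⊕ C2 = (M1 ⊕ K) ⊕ (M2 ⊕ K) = M1 ⊕ M2, so the key drops out. Then M2 = (M1 ⊕ M2) ⊕ M1 over the first 8 bytes.
byte 0: (d2 ⊕ ac) ⊕ 74 = 7e ⊕ 74 = 0a
byte 1: (53 ⊕ 58) ⊕ 61 = 0b ⊕ 61 = 6a
byte 2: (ed ⊕ e3) ⊕ 72 = 0e ⊕ 72 = 7c
byte 3: (57 ⊕ 07) ⊕ 67 = 50 ⊕ 67 = 37
byte 4: (fc ⊕ 3c) ⊕ 65 = c0 ⊕ 65 = a5
byte 5: (23 ⊕ 67) ⊕ 74 = 44 ⊕ 74 = 30
byte 6: (92 ⊕ f3) ⊕ 20 = 61 ⊕ 20 = 41
byte 7: (0c ⊕ f8) ⊕ 74 = f4 ⊕ 74 = 80

0a6a7c37a5304180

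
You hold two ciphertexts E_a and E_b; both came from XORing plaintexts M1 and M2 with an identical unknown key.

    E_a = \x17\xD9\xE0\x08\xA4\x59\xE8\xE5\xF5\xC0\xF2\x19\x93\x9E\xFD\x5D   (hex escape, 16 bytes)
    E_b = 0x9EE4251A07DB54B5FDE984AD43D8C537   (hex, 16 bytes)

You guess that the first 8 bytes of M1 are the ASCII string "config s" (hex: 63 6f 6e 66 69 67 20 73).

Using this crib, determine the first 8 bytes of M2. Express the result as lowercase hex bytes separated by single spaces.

ea 52 ab 74 ca e5 9c 23

First, E_a ⊕ E_b = (M1 ⊕ K) ⊕ (M2 ⊕ K) = M1 ⊕ M2, so the key drops out. Then M2 = (M1 ⊕ M2) ⊕ M1 over the first 8 bytes.
byte 0: (17 ⊕ 9e) ⊕ 63 = 89 ⊕ 63 = ea
byte 1: (d9 ⊕ e4) ⊕ 6f = 3d ⊕ 6f = 52
byte 2: (e0 ⊕ 25) ⊕ 6e = c5 ⊕ 6e = ab
byte 3: (08 ⊕ 1a) ⊕ 66 = 12 ⊕ 66 = 74
byte 4: (a4 ⊕ 07) ⊕ 69 = a3 ⊕ 69 = ca
byte 5: (59 ⊕ db) ⊕ 67 = 82 ⊕ 67 = e5
byte 6: (e8 ⊕ 54) ⊕ 20 = bc ⊕ 20 = 9c
byte 7: (e5 ⊕ b5) ⊕ 73 = 50 ⊕ 73 = 23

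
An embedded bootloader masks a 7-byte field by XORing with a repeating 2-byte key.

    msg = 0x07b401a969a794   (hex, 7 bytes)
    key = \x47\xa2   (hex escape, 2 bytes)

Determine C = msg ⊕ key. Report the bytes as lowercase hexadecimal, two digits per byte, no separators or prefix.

The 2-byte key repeats, so the effective keystream is 47 a2 47 a2 47 a2 47.
byte 0: 07 xor 47 = 40
byte 1: b4 xor a2 = 16
byte 2: 01 xor 47 = 46
byte 3: a9 xor a2 = 0b
byte 4: 69 xor 47 = 2e
byte 5: a7 xor a2 = 05
byte 6: 94 xor 47 = d3

4016460b2e05d3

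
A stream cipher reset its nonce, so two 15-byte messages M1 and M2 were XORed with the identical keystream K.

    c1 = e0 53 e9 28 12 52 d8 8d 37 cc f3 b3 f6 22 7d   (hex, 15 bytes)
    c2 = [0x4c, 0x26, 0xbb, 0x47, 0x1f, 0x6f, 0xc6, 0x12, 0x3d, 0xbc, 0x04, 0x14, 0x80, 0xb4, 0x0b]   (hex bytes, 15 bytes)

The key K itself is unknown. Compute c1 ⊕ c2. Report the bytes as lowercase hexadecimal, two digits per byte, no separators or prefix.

c1 ⊕ c2 = (M1 ⊕ K) ⊕ (M2 ⊕ K) = M1 ⊕ M2 — the shared key cancels under XOR.
e0 ⊕ 4c = ac
53 ⊕ 26 = 75
e9 ⊕ bb = 52
28 ⊕ 47 = 6f
12 ⊕ 1f = 0d
52 ⊕ 6f = 3d
d8 ⊕ c6 = 1e
8d ⊕ 12 = 9f
37 ⊕ 3d = 0a
cc ⊕ bc = 70
f3 ⊕ 04 = f7
b3 ⊕ 14 = a7
f6 ⊕ 80 = 76
22 ⊕ b4 = 96
7d ⊕ 0b = 76

ac75526f0d3d1e9f0a70f7a7769676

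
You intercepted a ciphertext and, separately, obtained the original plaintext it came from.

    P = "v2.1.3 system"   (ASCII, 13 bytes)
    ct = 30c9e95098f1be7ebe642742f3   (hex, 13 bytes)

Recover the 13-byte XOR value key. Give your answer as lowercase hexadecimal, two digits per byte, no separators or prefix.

46fbc761b6c29e0dc71753279e

Since ct = P ⊕ key, XORing both sides with P gives key = P ⊕ ct.
118 ⊕  48 =  70
 50 ⊕ 201 = 251
 46 ⊕ 233 = 199
 49 ⊕  80 =  97
 46 ⊕ 152 = 182
 51 ⊕ 241 = 194
 32 ⊕ 190 = 158
115 ⊕ 126 =  13
121 ⊕ 190 = 199
115 ⊕ 100 =  23
116 ⊕  39 =  83
101 ⊕  66 =  39
109 ⊕ 243 = 158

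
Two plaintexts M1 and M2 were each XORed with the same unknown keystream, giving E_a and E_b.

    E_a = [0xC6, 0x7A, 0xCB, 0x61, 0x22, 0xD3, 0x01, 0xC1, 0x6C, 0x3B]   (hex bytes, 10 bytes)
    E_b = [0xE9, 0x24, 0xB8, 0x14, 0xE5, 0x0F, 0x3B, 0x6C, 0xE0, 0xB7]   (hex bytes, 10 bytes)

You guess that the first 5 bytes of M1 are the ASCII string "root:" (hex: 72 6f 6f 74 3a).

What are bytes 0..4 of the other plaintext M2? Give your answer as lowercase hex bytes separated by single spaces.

5d 31 1c 01 fd

First, E_a ⊕ E_b = (M1 ⊕ K) ⊕ (M2 ⊕ K) = M1 ⊕ M2, so the key drops out. Then M2 = (M1 ⊕ M2) ⊕ M1 over the first 5 bytes.
byte 0: (c6 ^ e9) ^ 72 = 2f ^ 72 = 5d
byte 1: (7a ^ 24) ^ 6f = 5e ^ 6f = 31
byte 2: (cb ^ b8) ^ 6f = 73 ^ 6f = 1c
byte 3: (61 ^ 14) ^ 74 = 75 ^ 74 = 01
byte 4: (22 ^ e5) ^ 3a = c7 ^ 3a = fd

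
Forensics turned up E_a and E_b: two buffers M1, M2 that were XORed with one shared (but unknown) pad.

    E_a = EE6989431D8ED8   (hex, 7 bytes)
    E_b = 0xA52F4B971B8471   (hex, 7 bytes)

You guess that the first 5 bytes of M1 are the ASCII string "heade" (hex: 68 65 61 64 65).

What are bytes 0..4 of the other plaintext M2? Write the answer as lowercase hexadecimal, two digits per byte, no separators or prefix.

First, E_a ⊕ E_b = (M1 ⊕ K) ⊕ (M2 ⊕ K) = M1 ⊕ M2, so the key drops out. Then M2 = (M1 ⊕ M2) ⊕ M1 over the first 5 bytes.
byte 0: (ee XOR a5) XOR 68 = 4b XOR 68 = 23
byte 1: (69 XOR 2f) XOR 65 = 46 XOR 65 = 23
byte 2: (89 XOR 4b) XOR 61 = c2 XOR 61 = a3
byte 3: (43 XOR 97) XOR 64 = d4 XOR 64 = b0
byte 4: (1d XOR 1b) XOR 65 = 06 XOR 65 = 63

2323a3b063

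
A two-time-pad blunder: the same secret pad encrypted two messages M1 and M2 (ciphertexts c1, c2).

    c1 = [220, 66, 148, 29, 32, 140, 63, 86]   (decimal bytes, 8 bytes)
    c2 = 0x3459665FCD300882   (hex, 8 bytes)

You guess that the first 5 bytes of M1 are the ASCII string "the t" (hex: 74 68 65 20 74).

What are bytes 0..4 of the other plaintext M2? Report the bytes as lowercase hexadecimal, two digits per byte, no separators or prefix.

9c73976299

First, c1 ⊕ c2 = (M1 ⊕ K) ⊕ (M2 ⊕ K) = M1 ⊕ M2, so the key drops out. Then M2 = (M1 ⊕ M2) ⊕ M1 over the first 5 bytes.
byte 0: (dc XOR 34) XOR 74 = e8 XOR 74 = 9c
byte 1: (42 XOR 59) XOR 68 = 1b XOR 68 = 73
byte 2: (94 XOR 66) XOR 65 = f2 XOR 65 = 97
byte 3: (1d XOR 5f) XOR 20 = 42 XOR 20 = 62
byte 4: (20 XOR cd) XOR 74 = ed XOR 74 = 99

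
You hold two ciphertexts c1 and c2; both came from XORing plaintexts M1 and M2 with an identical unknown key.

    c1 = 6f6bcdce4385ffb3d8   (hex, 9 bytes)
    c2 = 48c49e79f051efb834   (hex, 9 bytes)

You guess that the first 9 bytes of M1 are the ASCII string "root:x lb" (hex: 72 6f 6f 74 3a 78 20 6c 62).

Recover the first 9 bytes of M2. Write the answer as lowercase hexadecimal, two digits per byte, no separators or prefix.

First, c1 ⊕ c2 = (M1 ⊕ K) ⊕ (M2 ⊕ K) = M1 ⊕ M2, so the key drops out. Then M2 = (M1 ⊕ M2) ⊕ M1 over the first 9 bytes.
byte 0: (6f ^ 48) ^ 72 = 27 ^ 72 = 55
byte 1: (6b ^ c4) ^ 6f = af ^ 6f = c0
byte 2: (cd ^ 9e) ^ 6f = 53 ^ 6f = 3c
byte 3: (ce ^ 79) ^ 74 = b7 ^ 74 = c3
byte 4: (43 ^ f0) ^ 3a = b3 ^ 3a = 89
byte 5: (85 ^ 51) ^ 78 = d4 ^ 78 = ac
byte 6: (ff ^ ef) ^ 20 = 10 ^ 20 = 30
byte 7: (b3 ^ b8) ^ 6c = 0b ^ 6c = 67
byte 8: (d8 ^ 34) ^ 62 = ec ^ 62 = 8e

55c03cc389ac30678e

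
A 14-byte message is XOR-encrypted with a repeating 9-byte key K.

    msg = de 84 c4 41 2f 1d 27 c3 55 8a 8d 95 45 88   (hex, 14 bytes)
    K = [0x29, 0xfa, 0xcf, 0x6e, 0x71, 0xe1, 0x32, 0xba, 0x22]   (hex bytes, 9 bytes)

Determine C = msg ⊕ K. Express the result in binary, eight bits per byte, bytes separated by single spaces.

The 9-byte key repeats, so the effective keystream is 29 fa cf 6e 71 e1 32 ba 22 29 fa cf 6e 71.
byte 0: 11011110 ^ 00101001 = 11110111
byte 1: 10000100 ^ 11111010 = 01111110
byte 2: 11000100 ^ 11001111 = 00001011
byte 3: 01000001 ^ 01101110 = 00101111
byte 4: 00101111 ^ 01110001 = 01011110
byte 5: 00011101 ^ 11100001 = 11111100
byte 6: 00100111 ^ 00110010 = 00010101
byte 7: 11000011 ^ 10111010 = 01111001
byte 8: 01010101 ^ 00100010 = 01110111
byte 9: 10001010 ^ 00101001 = 10100011
byte 10: 10001101 ^ 11111010 = 01110111
byte 11: 10010101 ^ 11001111 = 01011010
byte 12: 01000101 ^ 01101110 = 00101011
byte 13: 10001000 ^ 01110001 = 11111001

11110111 01111110 00001011 00101111 01011110 11111100 00010101 01111001 01110111 10100011 01110111 01011010 00101011 11111001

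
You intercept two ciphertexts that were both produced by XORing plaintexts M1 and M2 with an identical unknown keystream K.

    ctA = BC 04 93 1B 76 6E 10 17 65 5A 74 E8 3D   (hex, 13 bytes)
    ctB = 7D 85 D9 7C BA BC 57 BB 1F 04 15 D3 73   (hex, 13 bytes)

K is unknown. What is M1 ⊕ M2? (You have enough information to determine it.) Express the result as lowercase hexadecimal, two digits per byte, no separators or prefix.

ctA ⊕ ctB = (M1 ⊕ K) ⊕ (M2 ⊕ K) = M1 ⊕ M2 — the shared key cancels under XOR.
byte 0: bc ⊕ 7d = c1
byte 1: 04 ⊕ 85 = 81
byte 2: 93 ⊕ d9 = 4a
byte 3: 1b ⊕ 7c = 67
byte 4: 76 ⊕ ba = cc
byte 5: 6e ⊕ bc = d2
byte 6: 10 ⊕ 57 = 47
byte 7: 17 ⊕ bb = ac
byte 8: 65 ⊕ 1f = 7a
byte 9: 5a ⊕ 04 = 5e
byte 10: 74 ⊕ 15 = 61
byte 11: e8 ⊕ d3 = 3b
byte 12: 3d ⊕ 73 = 4e

c1814a67ccd247ac7a5e613b4e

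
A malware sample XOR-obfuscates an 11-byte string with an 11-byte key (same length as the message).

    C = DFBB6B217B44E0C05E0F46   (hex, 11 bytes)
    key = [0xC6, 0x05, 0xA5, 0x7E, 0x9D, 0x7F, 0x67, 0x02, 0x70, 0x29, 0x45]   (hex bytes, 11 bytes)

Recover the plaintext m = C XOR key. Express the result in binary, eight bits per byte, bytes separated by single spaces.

XOR is its own inverse, so applying the key byte-wise gives the result directly.
byte 0: df xor c6 = 19
byte 1: bb xor 05 = be
byte 2: 6b xor a5 = ce
byte 3: 21 xor 7e = 5f
byte 4: 7b xor 9d = e6
byte 5: 44 xor 7f = 3b
byte 6: e0 xor 67 = 87
byte 7: c0 xor 02 = c2
byte 8: 5e xor 70 = 2e
byte 9: 0f xor 29 = 26
byte 10: 46 xor 45 = 03

00011001 10111110 11001110 01011111 11100110 00111011 10000111 11000010 00101110 00100110 00000011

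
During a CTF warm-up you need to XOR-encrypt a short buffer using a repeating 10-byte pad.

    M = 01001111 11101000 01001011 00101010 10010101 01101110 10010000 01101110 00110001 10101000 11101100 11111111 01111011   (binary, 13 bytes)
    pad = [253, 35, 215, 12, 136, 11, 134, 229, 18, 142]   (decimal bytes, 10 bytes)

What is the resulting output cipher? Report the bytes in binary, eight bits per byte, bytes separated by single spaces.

10110010 11001011 10011100 00100110 00011101 01100101 00010110 10001011 00100011 00100110 00010001 11011100 10101100

The 10-byte key repeats, so the effective keystream is fd 23 d7 0c 88 0b 86 e5 12 8e fd 23 d7.
byte 0: 4f ⊕ fd = b2
byte 1: e8 ⊕ 23 = cb
byte 2: 4b ⊕ d7 = 9c
byte 3: 2a ⊕ 0c = 26
byte 4: 95 ⊕ 88 = 1d
byte 5: 6e ⊕ 0b = 65
byte 6: 90 ⊕ 86 = 16
byte 7: 6e ⊕ e5 = 8b
byte 8: 31 ⊕ 12 = 23
byte 9: a8 ⊕ 8e = 26
byte 10: ec ⊕ fd = 11
byte 11: ff ⊕ 23 = dc
byte 12: 7b ⊕ d7 = ac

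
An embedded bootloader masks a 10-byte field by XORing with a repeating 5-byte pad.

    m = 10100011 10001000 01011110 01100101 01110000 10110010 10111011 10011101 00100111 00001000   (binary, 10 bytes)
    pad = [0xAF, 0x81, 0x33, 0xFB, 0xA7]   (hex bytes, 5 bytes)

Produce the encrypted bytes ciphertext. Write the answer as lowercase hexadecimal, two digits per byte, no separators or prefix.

The 5-byte key repeats, so the effective keystream is af 81 33 fb a7 af 81 33 fb a7.
byte 0: a3 ⊕ af = 0c
byte 1: 88 ⊕ 81 = 09
byte 2: 5e ⊕ 33 = 6d
byte 3: 65 ⊕ fb = 9e
byte 4: 70 ⊕ a7 = d7
byte 5: b2 ⊕ af = 1d
byte 6: bb ⊕ 81 = 3a
byte 7: 9d ⊕ 33 = ae
byte 8: 27 ⊕ fb = dc
byte 9: 08 ⊕ a7 = af

0c096d9ed71d3aaedcaf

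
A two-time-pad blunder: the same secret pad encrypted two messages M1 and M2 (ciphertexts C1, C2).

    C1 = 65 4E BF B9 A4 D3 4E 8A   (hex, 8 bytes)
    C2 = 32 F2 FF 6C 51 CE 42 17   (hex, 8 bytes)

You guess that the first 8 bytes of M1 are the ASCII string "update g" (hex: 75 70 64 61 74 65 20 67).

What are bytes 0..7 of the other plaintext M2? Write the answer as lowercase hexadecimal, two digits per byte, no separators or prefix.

First, C1 ⊕ C2 = (M1 ⊕ K) ⊕ (M2 ⊕ K) = M1 ⊕ M2, so the key drops out. Then M2 = (M1 ⊕ M2) ⊕ M1 over the first 8 bytes.
byte 0: (65 ^ 32) ^ 75 = 57 ^ 75 = 22
byte 1: (4e ^ f2) ^ 70 = bc ^ 70 = cc
byte 2: (bf ^ ff) ^ 64 = 40 ^ 64 = 24
byte 3: (b9 ^ 6c) ^ 61 = d5 ^ 61 = b4
byte 4: (a4 ^ 51) ^ 74 = f5 ^ 74 = 81
byte 5: (d3 ^ ce) ^ 65 = 1d ^ 65 = 78
byte 6: (4e ^ 42) ^ 20 = 0c ^ 20 = 2c
byte 7: (8a ^ 17) ^ 67 = 9d ^ 67 = fa

22cc24b481782cfa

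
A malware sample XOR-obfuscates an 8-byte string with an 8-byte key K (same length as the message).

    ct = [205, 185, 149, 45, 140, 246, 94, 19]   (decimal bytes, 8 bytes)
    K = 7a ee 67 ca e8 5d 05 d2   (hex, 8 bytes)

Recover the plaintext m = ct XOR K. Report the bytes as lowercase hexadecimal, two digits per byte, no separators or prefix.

b757f2e764ab5bc1

XOR is its own inverse, so applying the key byte-wise gives the result directly.
byte 0: cd xor 7a = b7
byte 1: b9 xor ee = 57
byte 2: 95 xor 67 = f2
byte 3: 2d xor ca = e7
byte 4: 8c xor e8 = 64
byte 5: f6 xor 5d = ab
byte 6: 5e xor 05 = 5b
byte 7: 13 xor d2 = c1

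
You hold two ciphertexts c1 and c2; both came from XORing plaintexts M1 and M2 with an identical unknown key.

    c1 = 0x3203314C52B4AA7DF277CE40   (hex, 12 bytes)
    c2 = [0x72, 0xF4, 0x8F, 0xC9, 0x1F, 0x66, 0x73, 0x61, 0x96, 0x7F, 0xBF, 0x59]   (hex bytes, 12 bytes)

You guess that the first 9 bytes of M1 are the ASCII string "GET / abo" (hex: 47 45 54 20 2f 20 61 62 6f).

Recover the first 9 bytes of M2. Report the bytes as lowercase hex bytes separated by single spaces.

First, c1 ⊕ c2 = (M1 ⊕ K) ⊕ (M2 ⊕ K) = M1 ⊕ M2, so the key drops out. Then M2 = (M1 ⊕ M2) ⊕ M1 over the first 9 bytes.
byte 0: (32 xor 72) xor 47 = 40 xor 47 = 07
byte 1: (03 xor f4) xor 45 = f7 xor 45 = b2
byte 2: (31 xor 8f) xor 54 = be xor 54 = ea
byte 3: (4c xor c9) xor 20 = 85 xor 20 = a5
byte 4: (52 xor 1f) xor 2f = 4d xor 2f = 62
byte 5: (b4 xor 66) xor 20 = d2 xor 20 = f2
byte 6: (aa xor 73) xor 61 = d9 xor 61 = b8
byte 7: (7d xor 61) xor 62 = 1c xor 62 = 7e
byte 8: (f2 xor 96) xor 6f = 64 xor 6f = 0b

07 b2 ea a5 62 f2 b8 7e 0b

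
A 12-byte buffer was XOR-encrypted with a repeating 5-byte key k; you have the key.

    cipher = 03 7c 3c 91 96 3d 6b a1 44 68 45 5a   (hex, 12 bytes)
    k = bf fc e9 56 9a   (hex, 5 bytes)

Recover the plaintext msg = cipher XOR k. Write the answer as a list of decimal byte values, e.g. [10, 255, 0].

[188, 128, 213, 199, 12, 130, 151, 72, 18, 242, 250, 166]

The 5-byte key repeats, so the effective keystream is bf fc e9 56 9a bf fc e9 56 9a bf fc.
byte 0: 03 XOR bf = bc
byte 1: 7c XOR fc = 80
byte 2: 3c XOR e9 = d5
byte 3: 91 XOR 56 = c7
byte 4: 96 XOR 9a = 0c
byte 5: 3d XOR bf = 82
byte 6: 6b XOR fc = 97
byte 7: a1 XOR e9 = 48
byte 8: 44 XOR 56 = 12
byte 9: 68 XOR 9a = f2
byte 10: 45 XOR bf = fa
byte 11: 5a XOR fc = a6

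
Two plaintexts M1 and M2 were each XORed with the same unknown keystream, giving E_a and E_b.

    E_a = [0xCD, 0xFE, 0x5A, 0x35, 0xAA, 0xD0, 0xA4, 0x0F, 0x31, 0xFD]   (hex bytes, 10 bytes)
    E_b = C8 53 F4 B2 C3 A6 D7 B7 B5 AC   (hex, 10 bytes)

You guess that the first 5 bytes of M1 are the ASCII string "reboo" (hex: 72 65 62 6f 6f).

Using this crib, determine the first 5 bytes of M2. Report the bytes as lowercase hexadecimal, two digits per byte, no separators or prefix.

First, E_a ⊕ E_b = (M1 ⊕ K) ⊕ (M2 ⊕ K) = M1 ⊕ M2, so the key drops out. Then M2 = (M1 ⊕ M2) ⊕ M1 over the first 5 bytes.
byte 0: (cd XOR c8) XOR 72 = 05 XOR 72 = 77
byte 1: (fe XOR 53) XOR 65 = ad XOR 65 = c8
byte 2: (5a XOR f4) XOR 62 = ae XOR 62 = cc
byte 3: (35 XOR b2) XOR 6f = 87 XOR 6f = e8
byte 4: (aa XOR c3) XOR 6f = 69 XOR 6f = 06

77c8cce806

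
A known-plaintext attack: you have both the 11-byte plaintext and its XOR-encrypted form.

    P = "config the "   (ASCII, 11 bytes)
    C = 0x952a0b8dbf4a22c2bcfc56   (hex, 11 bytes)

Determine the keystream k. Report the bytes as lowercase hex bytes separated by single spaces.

f6 45 65 eb d6 2d 02 b6 d4 99 76

Since C = P ⊕ k, XORing both sides with P gives k = P ⊕ C.
01100011 xor 10010101 = 11110110
01101111 xor 00101010 = 01000101
01101110 xor 00001011 = 01100101
01100110 xor 10001101 = 11101011
01101001 xor 10111111 = 11010110
01100111 xor 01001010 = 00101101
00100000 xor 00100010 = 00000010
01110100 xor 11000010 = 10110110
01101000 xor 10111100 = 11010100
01100101 xor 11111100 = 10011001
00100000 xor 01010110 = 01110110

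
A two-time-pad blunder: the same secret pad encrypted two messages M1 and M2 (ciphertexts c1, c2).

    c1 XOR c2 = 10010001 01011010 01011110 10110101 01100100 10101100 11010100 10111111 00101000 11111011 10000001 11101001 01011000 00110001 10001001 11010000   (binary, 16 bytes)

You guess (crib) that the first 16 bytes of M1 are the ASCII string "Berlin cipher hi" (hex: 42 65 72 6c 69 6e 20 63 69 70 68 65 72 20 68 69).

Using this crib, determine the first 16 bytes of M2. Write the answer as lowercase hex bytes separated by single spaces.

Since c1 ⊕ c2 = M1 ⊕ M2, XORing with the guessed M1 bytes yields the corresponding M2 bytes: M2 = (c1 ⊕ c2) ⊕ M1.
91 ⊕ 42 = d3
5a ⊕ 65 = 3f
5e ⊕ 72 = 2c
b5 ⊕ 6c = d9
64 ⊕ 69 = 0d
ac ⊕ 6e = c2
d4 ⊕ 20 = f4
bf ⊕ 63 = dc
28 ⊕ 69 = 41
fb ⊕ 70 = 8b
81 ⊕ 68 = e9
e9 ⊕ 65 = 8c
58 ⊕ 72 = 2a
31 ⊕ 20 = 11
89 ⊕ 68 = e1
d0 ⊕ 69 = b9

d3 3f 2c d9 0d c2 f4 dc 41 8b e9 8c 2a 11 e1 b9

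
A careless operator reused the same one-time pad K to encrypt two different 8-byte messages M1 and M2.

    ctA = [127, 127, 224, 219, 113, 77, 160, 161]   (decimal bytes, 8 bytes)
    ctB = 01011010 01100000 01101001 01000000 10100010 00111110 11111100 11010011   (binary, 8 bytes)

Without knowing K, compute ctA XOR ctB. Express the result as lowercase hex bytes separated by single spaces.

ctA ⊕ ctB = (M1 ⊕ K) ⊕ (M2 ⊕ K) = M1 ⊕ M2 — the shared key cancels under XOR.
127 ⊕  90 =  37
127 ⊕  96 =  31
224 ⊕ 105 = 137
219 ⊕  64 = 155
113 ⊕ 162 = 211
 77 ⊕  62 = 115
160 ⊕ 252 =  92
161 ⊕ 211 = 114

25 1f 89 9b d3 73 5c 72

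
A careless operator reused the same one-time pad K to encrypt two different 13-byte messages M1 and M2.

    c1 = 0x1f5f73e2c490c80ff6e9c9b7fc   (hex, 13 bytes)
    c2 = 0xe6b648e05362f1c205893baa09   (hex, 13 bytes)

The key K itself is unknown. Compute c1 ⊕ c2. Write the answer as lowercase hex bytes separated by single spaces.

f9 e9 3b 02 97 f2 39 cd f3 60 f2 1d f5

c1 ⊕ c2 = (M1 ⊕ K) ⊕ (M2 ⊕ K) = M1 ⊕ M2 — the shared key cancels under XOR.
1f ⊕ e6 = f9
5f ⊕ b6 = e9
73 ⊕ 48 = 3b
e2 ⊕ e0 = 02
c4 ⊕ 53 = 97
90 ⊕ 62 = f2
c8 ⊕ f1 = 39
0f ⊕ c2 = cd
f6 ⊕ 05 = f3
e9 ⊕ 89 = 60
c9 ⊕ 3b = f2
b7 ⊕ aa = 1d
fc ⊕ 09 = f5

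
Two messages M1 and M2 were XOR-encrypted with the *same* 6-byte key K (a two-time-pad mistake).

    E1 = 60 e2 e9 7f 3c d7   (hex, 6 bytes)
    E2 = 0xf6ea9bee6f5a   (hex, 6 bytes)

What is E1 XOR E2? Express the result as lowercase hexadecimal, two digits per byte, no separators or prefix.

96087291538d

E1 ⊕ E2 = (M1 ⊕ K) ⊕ (M2 ⊕ K) = M1 ⊕ M2 — the shared key cancels under XOR.
 96 ⊕ 246 = 150
226 ⊕ 234 =   8
233 ⊕ 155 = 114
127 ⊕ 238 = 145
 60 ⊕ 111 =  83
215 ⊕  90 = 141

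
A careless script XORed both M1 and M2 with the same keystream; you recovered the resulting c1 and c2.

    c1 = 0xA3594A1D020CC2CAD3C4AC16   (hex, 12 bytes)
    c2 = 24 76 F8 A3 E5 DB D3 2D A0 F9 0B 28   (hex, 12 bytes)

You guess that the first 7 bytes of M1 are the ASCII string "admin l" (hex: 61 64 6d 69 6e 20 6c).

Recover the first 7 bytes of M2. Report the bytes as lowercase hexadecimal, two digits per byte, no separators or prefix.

First, c1 ⊕ c2 = (M1 ⊕ K) ⊕ (M2 ⊕ K) = M1 ⊕ M2, so the key drops out. Then M2 = (M1 ⊕ M2) ⊕ M1 over the first 7 bytes.
byte 0: (a3 ^ 24) ^ 61 = 87 ^ 61 = e6
byte 1: (59 ^ 76) ^ 64 = 2f ^ 64 = 4b
byte 2: (4a ^ f8) ^ 6d = b2 ^ 6d = df
byte 3: (1d ^ a3) ^ 69 = be ^ 69 = d7
byte 4: (02 ^ e5) ^ 6e = e7 ^ 6e = 89
byte 5: (0c ^ db) ^ 20 = d7 ^ 20 = f7
byte 6: (c2 ^ d3) ^ 6c = 11 ^ 6c = 7d

e64bdfd789f77d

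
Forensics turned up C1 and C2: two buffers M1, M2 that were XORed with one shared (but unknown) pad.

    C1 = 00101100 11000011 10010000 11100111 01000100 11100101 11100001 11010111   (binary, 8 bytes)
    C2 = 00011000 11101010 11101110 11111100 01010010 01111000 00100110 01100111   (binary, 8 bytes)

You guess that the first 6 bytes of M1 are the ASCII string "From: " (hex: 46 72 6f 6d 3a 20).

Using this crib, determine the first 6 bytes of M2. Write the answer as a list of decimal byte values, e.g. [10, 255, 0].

[114, 91, 17, 118, 44, 189]

First, C1 ⊕ C2 = (M1 ⊕ K) ⊕ (M2 ⊕ K) = M1 ⊕ M2, so the key drops out. Then M2 = (M1 ⊕ M2) ⊕ M1 over the first 6 bytes.
byte 0: (2c XOR 18) XOR 46 = 34 XOR 46 = 72
byte 1: (c3 XOR ea) XOR 72 = 29 XOR 72 = 5b
byte 2: (90 XOR ee) XOR 6f = 7e XOR 6f = 11
byte 3: (e7 XOR fc) XOR 6d = 1b XOR 6d = 76
byte 4: (44 XOR 52) XOR 3a = 16 XOR 3a = 2c
byte 5: (e5 XOR 78) XOR 20 = 9d XOR 20 = bd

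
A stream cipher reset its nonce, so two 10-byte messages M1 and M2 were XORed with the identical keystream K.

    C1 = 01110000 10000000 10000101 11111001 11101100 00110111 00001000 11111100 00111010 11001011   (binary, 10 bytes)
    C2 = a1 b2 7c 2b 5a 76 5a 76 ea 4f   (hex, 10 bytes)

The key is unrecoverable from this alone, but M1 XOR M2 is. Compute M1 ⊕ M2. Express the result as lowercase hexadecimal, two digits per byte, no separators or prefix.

C1 ⊕ C2 = (M1 ⊕ K) ⊕ (M2 ⊕ K) = M1 ⊕ M2 — the shared key cancels under XOR.
byte 0: 70 xor a1 = d1
byte 1: 80 xor b2 = 32
byte 2: 85 xor 7c = f9
byte 3: f9 xor 2b = d2
byte 4: ec xor 5a = b6
byte 5: 37 xor 76 = 41
byte 6: 08 xor 5a = 52
byte 7: fc xor 76 = 8a
byte 8: 3a xor ea = d0
byte 9: cb xor 4f = 84

d132f9d2b641528ad084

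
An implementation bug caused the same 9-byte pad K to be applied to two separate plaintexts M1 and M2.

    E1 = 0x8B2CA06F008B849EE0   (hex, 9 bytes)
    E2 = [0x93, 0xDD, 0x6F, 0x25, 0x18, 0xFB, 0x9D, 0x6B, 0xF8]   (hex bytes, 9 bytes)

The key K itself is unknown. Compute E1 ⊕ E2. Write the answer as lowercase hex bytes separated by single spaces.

E1 ⊕ E2 = (M1 ⊕ K) ⊕ (M2 ⊕ K) = M1 ⊕ M2 — the shared key cancels under XOR.
10001011 ⊕ 10010011 = 00011000
00101100 ⊕ 11011101 = 11110001
10100000 ⊕ 01101111 = 11001111
01101111 ⊕ 00100101 = 01001010
00000000 ⊕ 00011000 = 00011000
10001011 ⊕ 11111011 = 01110000
10000100 ⊕ 10011101 = 00011001
10011110 ⊕ 01101011 = 11110101
11100000 ⊕ 11111000 = 00011000

18 f1 cf 4a 18 70 19 f5 18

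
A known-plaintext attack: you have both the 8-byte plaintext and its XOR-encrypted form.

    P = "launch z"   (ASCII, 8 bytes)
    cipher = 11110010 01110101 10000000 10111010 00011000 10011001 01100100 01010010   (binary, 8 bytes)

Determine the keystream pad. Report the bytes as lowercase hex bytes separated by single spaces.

Since cipher = P ⊕ pad, XORing both sides with P gives pad = P ⊕ cipher.
01101100 xor 11110010 = 10011110
01100001 xor 01110101 = 00010100
01110101 xor 10000000 = 11110101
01101110 xor 10111010 = 11010100
01100011 xor 00011000 = 01111011
01101000 xor 10011001 = 11110001
00100000 xor 01100100 = 01000100
01111010 xor 01010010 = 00101000

9e 14 f5 d4 7b f1 44 28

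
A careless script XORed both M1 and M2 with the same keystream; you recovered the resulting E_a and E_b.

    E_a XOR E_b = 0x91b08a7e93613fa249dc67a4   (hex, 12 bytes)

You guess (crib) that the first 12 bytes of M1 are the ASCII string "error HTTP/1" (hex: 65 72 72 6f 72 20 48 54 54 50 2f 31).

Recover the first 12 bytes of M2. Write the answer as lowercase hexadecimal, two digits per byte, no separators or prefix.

f4c2f811e14177f61d8c4895

Since E_a ⊕ E_b = M1 ⊕ M2, XORing with the guessed M1 bytes yields the corresponding M2 bytes: M2 = (E_a ⊕ E_b) ⊕ M1.
91 ^ 65 = f4
b0 ^ 72 = c2
8a ^ 72 = f8
7e ^ 6f = 11
93 ^ 72 = e1
61 ^ 20 = 41
3f ^ 48 = 77
a2 ^ 54 = f6
49 ^ 54 = 1d
dc ^ 50 = 8c
67 ^ 2f = 48
a4 ^ 31 = 95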